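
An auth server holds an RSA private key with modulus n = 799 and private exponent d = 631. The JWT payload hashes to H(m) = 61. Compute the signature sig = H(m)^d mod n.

56

(H(m))^631 mod 799 = 56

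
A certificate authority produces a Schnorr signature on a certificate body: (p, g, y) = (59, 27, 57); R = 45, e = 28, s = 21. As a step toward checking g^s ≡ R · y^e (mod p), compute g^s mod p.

27^21 mod 59 = 7

7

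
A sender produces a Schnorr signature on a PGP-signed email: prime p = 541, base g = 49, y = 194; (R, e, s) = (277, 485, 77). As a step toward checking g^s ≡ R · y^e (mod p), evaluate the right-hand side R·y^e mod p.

194^2 = 37636 ≡ 307
194^4 ≡ 307^2 = 94249 ≡ 115
194^8 ≡ 115^2 = 13225 ≡ 241
194^16 ≡ 241^2 = 58081 ≡ 194
194^32 ≡ 194^2 = 37636 ≡ 307
194^64 ≡ 307^2 = 94249 ≡ 115
194^128 ≡ 115^2 = 13225 ≡ 241
194^256 ≡ 241^2 = 58081 ≡ 194
485 = 256 + 128 + 64 + 32 + 4 + 1, so 194^485 ≡ 194·241·115·307·115·194 ≡ 129 (mod 541)
R · y^e ≡ 277·129 = 35733 ≡ 27 (mod 541)

27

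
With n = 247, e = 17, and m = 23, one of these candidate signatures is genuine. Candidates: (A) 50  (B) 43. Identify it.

B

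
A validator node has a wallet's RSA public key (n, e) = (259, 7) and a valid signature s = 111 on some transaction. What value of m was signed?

111

s^2 ≡ 111^2 = 12321 ≡ 148
s^4 ≡ 148^2 = 21904 ≡ 148
7 = 4 + 2 + 1, so s^7 ≡ 148·148·111 ≡ 111 (mod 259)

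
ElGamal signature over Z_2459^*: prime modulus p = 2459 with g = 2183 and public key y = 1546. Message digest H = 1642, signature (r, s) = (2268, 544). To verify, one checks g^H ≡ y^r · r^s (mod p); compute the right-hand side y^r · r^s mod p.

2052

1546^2268 mod 2459 = 2335
2268^544 mod 2459 = 856
y^r · r^s ≡ 2335·856 = 1998760 ≡ 2052 (mod 2459)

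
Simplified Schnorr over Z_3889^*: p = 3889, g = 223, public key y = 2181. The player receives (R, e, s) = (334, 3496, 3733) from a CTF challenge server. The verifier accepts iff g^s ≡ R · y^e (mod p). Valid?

yes

g^s mod p:
223^3733 mod 3889 = 1867
R · y^e mod p:
2181^3496 mod 3889 = 2672
334·2672 = 892448 ≡ 1867 (mod 3889)
1867 ≡ 1867 (mod 3889); signature holds.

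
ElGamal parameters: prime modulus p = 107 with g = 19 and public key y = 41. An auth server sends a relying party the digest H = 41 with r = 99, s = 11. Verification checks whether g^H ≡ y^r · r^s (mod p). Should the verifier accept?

accept

Left side g^H mod p:
Squares mod 107: 19^1≡19, 19^2≡40, 19^4≡102, 19^8≡25, 19^16≡90, 19^32≡75
41 = 32 + 8 + 1, so 19^41 ≡ 75·25·19 ≡ 101 (mod 107)
Right side y^r · r^s mod p:
Squares mod 107: 41^1≡41, 41^2≡76, 41^4≡105, 41^8≡4, 41^16≡16, 41^32≡42, 41^64≡52
99 = 64 + 32 + 2 + 1, so 41^99 ≡ 52·42·76·41 ≡ 37 (mod 107)
Squares mod 107: 99^1≡99, 99^2≡64, 99^4≡30, 99^8≡44
11 = 8 + 2 + 1, so 99^11 ≡ 44·64·99 ≡ 49 (mod 107)
37·49 = 1813 ≡ 101 (mod 107)
101 ≡ 101 (mod 107), so the signature is genuine.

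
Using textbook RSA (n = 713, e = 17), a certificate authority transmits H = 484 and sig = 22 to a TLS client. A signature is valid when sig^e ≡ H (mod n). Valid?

sig^2 ≡ 22^2 = 484
sig^4 ≡ 484^2 = 234256 ≡ 392
sig^8 ≡ 392^2 = 153664 ≡ 369
sig^16 ≡ 369^2 = 136161 ≡ 691
17 = 16 + 1, so sig^17 ≡ 691·22 ≡ 229 (mod 713)
sig^17 mod 713 = 229, but H = 484.

no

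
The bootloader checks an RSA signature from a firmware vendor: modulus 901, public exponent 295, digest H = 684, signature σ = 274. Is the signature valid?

σ^295 mod 901 = 400
σ^295 mod 901 = 400, but H = 684.

invalid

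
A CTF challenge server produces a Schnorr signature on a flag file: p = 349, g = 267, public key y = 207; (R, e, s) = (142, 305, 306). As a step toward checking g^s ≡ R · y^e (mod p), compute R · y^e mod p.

Squares mod 349: 207^1≡207, 207^2≡271, 207^4≡151, 207^8≡116, 207^16≡194, 207^32≡293, 207^64≡344, 207^128≡25, 207^256≡276
305 = 256 + 32 + 16 + 1, so 207^305 ≡ 276·293·194·207 ≡ 143 (mod 349)
R · y^e ≡ 142·143 = 20306 ≡ 64 (mod 349)

64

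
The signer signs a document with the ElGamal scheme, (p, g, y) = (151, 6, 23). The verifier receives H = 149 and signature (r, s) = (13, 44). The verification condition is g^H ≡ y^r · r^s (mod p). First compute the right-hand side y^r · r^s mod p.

126

23^2 = 529 ≡ 76
23^4 ≡ 76^2 = 5776 ≡ 38
23^8 ≡ 38^2 = 1444 ≡ 85
13 = 8 + 4 + 1, so 23^13 ≡ 85·38·23 ≡ 149 (mod 151)
13^2 = 169 ≡ 18
13^4 ≡ 18^2 = 324 ≡ 22
13^8 ≡ 22^2 = 484 ≡ 31
13^16 ≡ 31^2 = 961 ≡ 55
13^32 ≡ 55^2 = 3025 ≡ 5
44 = 32 + 8 + 4, so 13^44 ≡ 5·31·22 ≡ 88 (mod 151)
y^r · r^s ≡ 149·88 = 13112 ≡ 126 (mod 151)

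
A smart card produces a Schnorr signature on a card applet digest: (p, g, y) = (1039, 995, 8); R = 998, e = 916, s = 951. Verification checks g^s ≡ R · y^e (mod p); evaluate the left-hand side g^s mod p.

469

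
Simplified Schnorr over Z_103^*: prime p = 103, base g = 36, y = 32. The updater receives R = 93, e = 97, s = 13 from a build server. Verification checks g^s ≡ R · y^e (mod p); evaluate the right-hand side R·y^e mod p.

32

32^97 mod 103 = 38
R · y^e ≡ 93·38 = 3534 ≡ 32 (mod 103)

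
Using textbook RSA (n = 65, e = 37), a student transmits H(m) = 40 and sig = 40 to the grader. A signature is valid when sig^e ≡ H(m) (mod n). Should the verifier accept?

accept

Squares mod 65: sig^1≡40, sig^2≡40, sig^4≡40, sig^8≡40, sig^16≡40, sig^32≡40
37 = 32 + 4 + 1, so sig^37 ≡ 40·40·40 ≡ 40 (mod 65)
Since 40 equals the digest 40, verification succeeds.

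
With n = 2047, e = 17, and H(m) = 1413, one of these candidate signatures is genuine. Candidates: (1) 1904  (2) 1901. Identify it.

2

Candidate 1: 1904^2 = 3625216 ≡ 2026; 1904^4 ≡ 2026^2 = 4104676 ≡ 441; 1904^8 ≡ 441^2 = 194481 ≡ 16; 1904^16 ≡ 16^2 = 256; 17 = 16 + 1, so 1904^17 ≡ 256·1904 ≡ 238 (mod 2047)
Candidate 2: 1901^2 = 3613801 ≡ 846; 1901^4 ≡ 846^2 = 715716 ≡ 1313; 1901^8 ≡ 1313^2 = 1723969 ≡ 395; 1901^16 ≡ 395^2 = 156025 ≡ 453; 17 = 16 + 1, so 1901^17 ≡ 453·1901 ≡ 1413 (mod 2047)
  → matches H(m) = 1413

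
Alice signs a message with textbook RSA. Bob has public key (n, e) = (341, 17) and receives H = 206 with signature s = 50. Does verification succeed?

s^2 ≡ 50^2 = 2500 ≡ 113
s^4 ≡ 113^2 = 12769 ≡ 152
s^8 ≡ 152^2 = 23104 ≡ 257
s^16 ≡ 257^2 = 66049 ≡ 236
17 = 16 + 1, so s^17 ≡ 236·50 ≡ 206 (mod 341)
s^17 mod 341 = 206 matches H.

passes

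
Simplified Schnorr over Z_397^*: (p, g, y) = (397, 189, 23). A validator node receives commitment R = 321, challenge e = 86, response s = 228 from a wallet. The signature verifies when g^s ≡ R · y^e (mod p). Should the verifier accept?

accept

g^s mod p:
189^2 = 35721 ≡ 388
189^4 ≡ 388^2 = 150544 ≡ 81
189^8 ≡ 81^2 = 6561 ≡ 209
189^16 ≡ 209^2 = 43681 ≡ 11
189^32 ≡ 11^2 = 121
189^64 ≡ 121^2 = 14641 ≡ 349
189^128 ≡ 349^2 = 121801 ≡ 319
228 = 128 + 64 + 32 + 4, so 189^228 ≡ 319·349·121·81 ≡ 234 (mod 397)
R · y^e mod p:
23^2 = 529 ≡ 132
23^4 ≡ 132^2 = 17424 ≡ 353
23^8 ≡ 353^2 = 124609 ≡ 348
23^16 ≡ 348^2 = 121104 ≡ 19
23^32 ≡ 19^2 = 361
23^64 ≡ 361^2 = 130321 ≡ 105
86 = 64 + 16 + 4 + 2, so 23^86 ≡ 105·19·353·132 ≡ 279 (mod 397)
321·279 = 89559 ≡ 234 (mod 397)
234 ≡ 234 (mod 397); signature holds.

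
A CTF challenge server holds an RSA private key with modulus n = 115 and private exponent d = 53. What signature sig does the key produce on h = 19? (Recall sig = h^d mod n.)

Squares mod 115: h^1≡19, h^2≡16, h^4≡26, h^8≡101, h^16≡81, h^32≡6
53 = 32 + 16 + 4 + 1, so h^53 ≡ 6·81·26·19 ≡ 79 (mod 115)

79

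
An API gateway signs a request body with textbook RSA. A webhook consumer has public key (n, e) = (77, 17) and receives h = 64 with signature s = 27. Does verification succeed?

fails

Squares mod 77: s^1≡27, s^2≡36, s^4≡64, s^8≡15, s^16≡71
17 = 16 + 1, so s^17 ≡ 71·27 ≡ 69 (mod 77)
s^17 mod 77 = 69, but h = 64.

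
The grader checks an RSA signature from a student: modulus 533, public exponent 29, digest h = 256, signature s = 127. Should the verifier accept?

reject

Squares mod 533: s^1≡127, s^2≡139, s^4≡133, s^8≡100, s^16≡406
29 = 16 + 8 + 4 + 1, so s^29 ≡ 406·100·133·127 ≡ 277 (mod 533)
s^29 mod 533 = 277, but h = 256.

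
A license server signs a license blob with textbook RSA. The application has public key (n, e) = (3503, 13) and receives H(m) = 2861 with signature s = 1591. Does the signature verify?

verifies

s^13 mod 3503 = 2861
2861 = H(m), so the signature checks out.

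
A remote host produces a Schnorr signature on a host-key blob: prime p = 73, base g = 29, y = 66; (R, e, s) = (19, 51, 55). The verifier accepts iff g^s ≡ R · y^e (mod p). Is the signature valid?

valid

g^s mod p:
29^2 = 841 ≡ 38
29^4 ≡ 38^2 = 1444 ≡ 57
29^8 ≡ 57^2 = 3249 ≡ 37
29^16 ≡ 37^2 = 1369 ≡ 55
29^32 ≡ 55^2 = 3025 ≡ 32
55 = 32 + 16 + 4 + 2 + 1, so 29^55 ≡ 32·55·57·38·29 ≡ 53 (mod 73)
R · y^e mod p:
66^2 = 4356 ≡ 49
66^4 ≡ 49^2 = 2401 ≡ 65
66^8 ≡ 65^2 = 4225 ≡ 64
66^16 ≡ 64^2 = 4096 ≡ 8
66^32 ≡ 8^2 = 64
51 = 32 + 16 + 2 + 1, so 66^51 ≡ 64·8·49·66 ≡ 22 (mod 73)
19·22 = 418 ≡ 53 (mod 73)
53 ≡ 53 (mod 73); signature holds.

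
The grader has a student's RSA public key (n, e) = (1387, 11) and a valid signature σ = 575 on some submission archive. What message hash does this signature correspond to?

σ^2 ≡ 575^2 = 330625 ≡ 519
σ^4 ≡ 519^2 = 269361 ≡ 283
σ^8 ≡ 283^2 = 80089 ≡ 1030
11 = 8 + 2 + 1, so σ^11 ≡ 1030·519·575 ≡ 519 (mod 1387)

519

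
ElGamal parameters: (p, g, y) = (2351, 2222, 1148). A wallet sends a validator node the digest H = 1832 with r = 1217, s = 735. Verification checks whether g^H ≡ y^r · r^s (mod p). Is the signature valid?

valid

Left side g^H mod p:
Squares mod 2351: 2222^1≡2222, 2222^2≡184, 2222^4≡942, 2222^8≡1037, 2222^16≡962, 2222^32≡1501, 2222^64≡743, 2222^128≡1915, 2222^256≡2016, 2222^512≡1728, 2222^1024≡214
1832 = 1024 + 512 + 256 + 32 + 8, so 2222^1832 ≡ 214·1728·2016·1501·1037 ≡ 1657 (mod 2351)
Right side y^r · r^s mod p:
Squares mod 2351: 1148^1≡1148, 1148^2≡1344, 1148^4≡768, 1148^8≡2074, 1148^16≡1497, 1148^32≡506, 1148^64≡2128, 1148^128≡358, 1148^256≡1210, 1148^512≡1778, 1148^1024≡1540
1217 = 1024 + 128 + 64 + 1, so 1148^1217 ≡ 1540·358·2128·1148 ≡ 1502 (mod 2351)
Squares mod 2351: 1217^1≡1217, 1217^2≡2310, 1217^4≡1681, 1217^8≡2210, 1217^16≡1073, 1217^32≡1690, 1217^64≡1986, 1217^128≡1569, 1217^256≡264, 1217^512≡1517
735 = 512 + 128 + 64 + 16 + 8 + 4 + 2 + 1, so 1217^735 ≡ 1517·1569·1986·1073·2210·1681·2310·1217 ≡ 1474 (mod 2351)
1502·1474 = 2213948 ≡ 1657 (mod 2351)
1657 ≡ 1657 (mod 2351), so the signature is genuine.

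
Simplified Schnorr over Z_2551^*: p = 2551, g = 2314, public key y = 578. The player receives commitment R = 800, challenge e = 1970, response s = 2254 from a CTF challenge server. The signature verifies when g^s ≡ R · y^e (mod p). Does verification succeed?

passes

g^s mod p:
2314^2 = 5354596 ≡ 47
2314^4 ≡ 47^2 = 2209
2314^8 ≡ 2209^2 = 4879681 ≡ 2169
2314^16 ≡ 2169^2 = 4704561 ≡ 517
2314^32 ≡ 517^2 = 267289 ≡ 1985
2314^64 ≡ 1985^2 = 3940225 ≡ 1481
2314^128 ≡ 1481^2 = 2193361 ≡ 2052
2314^256 ≡ 2052^2 = 4210704 ≡ 1554
2314^512 ≡ 1554^2 = 2414916 ≡ 1670
2314^1024 ≡ 1670^2 = 2788900 ≡ 657
2314^2048 ≡ 657^2 = 431649 ≡ 530
2254 = 2048 + 128 + 64 + 8 + 4 + 2, so 2314^2254 ≡ 530·2052·1481·2169·2209·47 ≡ 68 (mod 2551)
R · y^e mod p:
578^2 = 334084 ≡ 2454
578^4 ≡ 2454^2 = 6022116 ≡ 1756
578^8 ≡ 1756^2 = 3083536 ≡ 1928
578^16 ≡ 1928^2 = 3717184 ≡ 377
578^32 ≡ 377^2 = 142129 ≡ 1824
578^64 ≡ 1824^2 = 3326976 ≡ 472
578^128 ≡ 472^2 = 222784 ≡ 847
578^256 ≡ 847^2 = 717409 ≡ 578
578^512 ≡ 578^2 = 334084 ≡ 2454
578^1024 ≡ 2454^2 = 6022116 ≡ 1756
1970 = 1024 + 512 + 256 + 128 + 32 + 16 + 2, so 578^1970 ≡ 1756·2454·578·847·1824·377·2454 ≡ 421 (mod 2551)
800·421 = 336800 ≡ 68 (mod 2551)
68 ≡ 68 (mod 2551); signature holds.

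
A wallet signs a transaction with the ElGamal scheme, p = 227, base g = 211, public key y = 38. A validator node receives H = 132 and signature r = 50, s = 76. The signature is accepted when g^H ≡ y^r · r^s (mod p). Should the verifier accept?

Left side g^H mod p:
211^2 = 44521 ≡ 29
211^4 ≡ 29^2 = 841 ≡ 160
211^8 ≡ 160^2 = 25600 ≡ 176
211^16 ≡ 176^2 = 30976 ≡ 104
211^32 ≡ 104^2 = 10816 ≡ 147
211^64 ≡ 147^2 = 21609 ≡ 44
211^128 ≡ 44^2 = 1936 ≡ 120
132 = 128 + 4, so 211^132 ≡ 120·160 ≡ 132 (mod 227)
Right side y^r · r^s mod p:
38^2 = 1444 ≡ 82
38^4 ≡ 82^2 = 6724 ≡ 141
38^8 ≡ 141^2 = 19881 ≡ 132
38^16 ≡ 132^2 = 17424 ≡ 172
38^32 ≡ 172^2 = 29584 ≡ 74
50 = 32 + 16 + 2, so 38^50 ≡ 74·172·82 ≡ 177 (mod 227)
50^2 = 2500 ≡ 3
50^4 ≡ 3^2 = 9
50^8 ≡ 9^2 = 81
50^16 ≡ 81^2 = 6561 ≡ 205
50^32 ≡ 205^2 = 42025 ≡ 30
50^64 ≡ 30^2 = 900 ≡ 219
76 = 64 + 8 + 4, so 50^76 ≡ 219·81·9 ≡ 70 (mod 227)
177·70 = 12390 ≡ 132 (mod 227)
132 ≡ 132 (mod 227), so the signature is genuine.

accept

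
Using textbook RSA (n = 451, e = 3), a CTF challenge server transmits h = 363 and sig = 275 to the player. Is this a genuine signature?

genuine

sig^3 mod 451 = 363
sig^3 mod 451 = 363 matches h.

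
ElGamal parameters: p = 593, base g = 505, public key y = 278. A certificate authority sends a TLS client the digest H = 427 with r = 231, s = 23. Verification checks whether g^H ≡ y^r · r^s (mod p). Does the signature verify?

verifies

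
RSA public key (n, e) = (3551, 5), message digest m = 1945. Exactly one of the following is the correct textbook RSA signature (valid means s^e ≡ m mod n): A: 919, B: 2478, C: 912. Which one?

C

Candidate A: Squares mod 3551: 919^1≡919, 919^2≡2974, 919^4≡2686; 5 = 4 + 1, so 919^5 ≡ 2686·919 ≡ 489 (mod 3551)
Candidate B: Squares mod 3551: 2478^1≡2478, 2478^2≡805, 2478^4≡1743; 5 = 4 + 1, so 2478^5 ≡ 1743·2478 ≡ 1138 (mod 3551)
Candidate C: Squares mod 3551: 912^1≡912, 912^2≡810, 912^4≡2716; 5 = 4 + 1, so 912^5 ≡ 2716·912 ≡ 1945 (mod 3551)
  → matches m = 1945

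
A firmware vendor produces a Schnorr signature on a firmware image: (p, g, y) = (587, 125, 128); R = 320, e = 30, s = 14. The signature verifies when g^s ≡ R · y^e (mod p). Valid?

no

g^s mod p:
125^2 = 15625 ≡ 363
125^4 ≡ 363^2 = 131769 ≡ 281
125^8 ≡ 281^2 = 78961 ≡ 303
14 = 8 + 4 + 2, so 125^14 ≡ 303·281·363 ≡ 185 (mod 587)
R · y^e mod p:
128^2 = 16384 ≡ 535
128^4 ≡ 535^2 = 286225 ≡ 356
128^8 ≡ 356^2 = 126736 ≡ 531
128^16 ≡ 531^2 = 281961 ≡ 201
30 = 16 + 8 + 4 + 2, so 128^30 ≡ 201·531·356·535 ≡ 160 (mod 587)
320·160 = 51200 ≡ 131 (mod 587)
185 ≠ 131; the check fails.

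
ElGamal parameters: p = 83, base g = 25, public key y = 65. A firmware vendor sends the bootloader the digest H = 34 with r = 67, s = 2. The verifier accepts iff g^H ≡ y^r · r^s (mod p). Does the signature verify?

Left side g^H mod p:
25^34 mod 83 = 77
Right side y^r · r^s mod p:
65^67 mod 83 = 21
67^2 mod 83 = 7
21·7 = 147 ≡ 64 (mod 83)
77 ≠ 64, so verification fails.

does not verify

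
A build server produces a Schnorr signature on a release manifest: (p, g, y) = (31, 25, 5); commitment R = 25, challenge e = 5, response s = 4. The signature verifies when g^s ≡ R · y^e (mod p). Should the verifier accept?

g^s mod p:
Squares mod 31: 25^1≡25, 25^2≡5, 25^4≡25
25^4 ≡ 25 (mod 31)
R · y^e mod p:
Squares mod 31: 5^1≡5, 5^2≡25, 5^4≡5
5 = 4 + 1, so 5^5 ≡ 5·5 ≡ 25 (mod 31)
25·25 = 625 ≡ 5 (mod 31)
25 ≠ 5; the check fails.

reject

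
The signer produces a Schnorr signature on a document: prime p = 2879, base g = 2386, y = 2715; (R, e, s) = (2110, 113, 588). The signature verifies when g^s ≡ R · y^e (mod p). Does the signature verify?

does not verify

g^s mod p:
2386^2 = 5692996 ≡ 1213
2386^4 ≡ 1213^2 = 1471369 ≡ 200
2386^8 ≡ 200^2 = 40000 ≡ 2573
2386^16 ≡ 2573^2 = 6620329 ≡ 1508
2386^32 ≡ 1508^2 = 2274064 ≡ 2533
2386^64 ≡ 2533^2 = 6416089 ≡ 1677
2386^128 ≡ 1677^2 = 2812329 ≡ 2425
2386^256 ≡ 2425^2 = 5880625 ≡ 1707
2386^512 ≡ 1707^2 = 2913849 ≡ 301
588 = 512 + 64 + 8 + 4, so 2386^588 ≡ 301·1677·2573·200 ≡ 2802 (mod 2879)
R · y^e mod p:
2715^2 = 7371225 ≡ 985
2715^4 ≡ 985^2 = 970225 ≡ 2
2715^8 ≡ 2^2 = 4
2715^16 ≡ 4^2 = 16
2715^32 ≡ 16^2 = 256
2715^64 ≡ 256^2 = 65536 ≡ 2198
113 = 64 + 32 + 16 + 1, so 2715^113 ≡ 2198·256·16·2715 ≡ 1838 (mod 2879)
2110·1838 = 3878180 ≡ 167 (mod 2879)
2802 ≠ 167; the check fails.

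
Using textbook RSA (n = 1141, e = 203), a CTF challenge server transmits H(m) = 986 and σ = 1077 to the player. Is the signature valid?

valid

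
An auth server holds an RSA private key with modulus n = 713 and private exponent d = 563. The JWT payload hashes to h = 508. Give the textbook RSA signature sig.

487

h^2 ≡ 508^2 = 258064 ≡ 671
h^4 ≡ 671^2 = 450241 ≡ 338
h^8 ≡ 338^2 = 114244 ≡ 164
h^16 ≡ 164^2 = 26896 ≡ 515
h^32 ≡ 515^2 = 265225 ≡ 702
h^64 ≡ 702^2 = 492804 ≡ 121
h^128 ≡ 121^2 = 14641 ≡ 381
h^256 ≡ 381^2 = 145161 ≡ 422
h^512 ≡ 422^2 = 178084 ≡ 547
563 = 512 + 32 + 16 + 2 + 1, so h^563 ≡ 547·702·515·671·508 ≡ 487 (mod 713)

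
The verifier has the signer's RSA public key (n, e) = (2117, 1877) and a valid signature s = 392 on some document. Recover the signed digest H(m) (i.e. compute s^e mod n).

392

s^1877 mod 2117 = 392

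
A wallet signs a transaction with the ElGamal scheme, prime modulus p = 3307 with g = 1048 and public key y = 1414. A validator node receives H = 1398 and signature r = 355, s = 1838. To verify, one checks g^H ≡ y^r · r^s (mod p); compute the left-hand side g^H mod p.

2786

Squares mod 3307: 1048^1≡1048, 1048^2≡380, 1048^4≡2199, 1048^8≡767, 1048^16≡2950, 1048^32≡1783, 1048^64≡1062, 1048^128≡157, 1048^256≡1500, 1048^512≡1240, 1048^1024≡3152
1398 = 1024 + 256 + 64 + 32 + 16 + 4 + 2, so 1048^1398 ≡ 3152·1500·1062·1783·2950·2199·380 ≡ 2786 (mod 3307)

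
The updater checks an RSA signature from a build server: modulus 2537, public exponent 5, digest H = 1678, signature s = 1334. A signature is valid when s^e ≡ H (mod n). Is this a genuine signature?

genuine

Squares mod 2537: s^1≡1334, s^2≡1119, s^4≡1420
5 = 4 + 1, so s^5 ≡ 1420·1334 ≡ 1678 (mod 2537)
Since 1678 equals the digest 1678, verification succeeds.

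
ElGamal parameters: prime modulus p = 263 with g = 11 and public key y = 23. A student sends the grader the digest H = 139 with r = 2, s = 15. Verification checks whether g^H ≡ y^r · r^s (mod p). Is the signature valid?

Left side g^H mod p:
Squares mod 263: 11^1≡11, 11^2≡121, 11^4≡176, 11^8≡205, 11^16≡208, 11^32≡132, 11^64≡66, 11^128≡148
139 = 128 + 8 + 2 + 1, so 11^139 ≡ 148·205·121·11 ≡ 205 (mod 263)
Right side y^r · r^s mod p:
Squares mod 263: 23^1≡23, 23^2≡3
23^2 ≡ 3 (mod 263)
Squares mod 263: 2^1≡2, 2^2≡4, 2^4≡16, 2^8≡256
15 = 8 + 4 + 2 + 1, so 2^15 ≡ 256·16·4·2 ≡ 156 (mod 263)
3·156 = 468 ≡ 205 (mod 263)
205 ≡ 205 (mod 263), so the signature is genuine.

valid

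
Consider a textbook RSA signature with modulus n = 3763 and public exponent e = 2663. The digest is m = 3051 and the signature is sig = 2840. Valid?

no

sig^2663 mod 3763 = 1988
sig^2663 mod 3763 = 1988, but m = 3051.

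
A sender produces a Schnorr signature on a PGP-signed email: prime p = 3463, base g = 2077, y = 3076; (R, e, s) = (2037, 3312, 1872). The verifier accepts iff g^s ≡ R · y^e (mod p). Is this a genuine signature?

genuine

g^s mod p:
2077^2 = 4313929 ≡ 2494
2077^4 ≡ 2494^2 = 6220036 ≡ 488
2077^8 ≡ 488^2 = 238144 ≡ 2660
2077^16 ≡ 2660^2 = 7075600 ≡ 691
2077^32 ≡ 691^2 = 477481 ≡ 3050
2077^64 ≡ 3050^2 = 9302500 ≡ 882
2077^128 ≡ 882^2 = 777924 ≡ 2212
2077^256 ≡ 2212^2 = 4892944 ≡ 3188
2077^512 ≡ 3188^2 = 10163344 ≡ 2902
2077^1024 ≡ 2902^2 = 8421604 ≡ 3051
1872 = 1024 + 512 + 256 + 64 + 16, so 2077^1872 ≡ 3051·2902·3188·882·691 ≡ 1718 (mod 3463)
R · y^e mod p:
3076^2 = 9461776 ≡ 860
3076^4 ≡ 860^2 = 739600 ≡ 1981
3076^8 ≡ 1981^2 = 3924361 ≡ 782
3076^16 ≡ 782^2 = 611524 ≡ 2036
3076^32 ≡ 2036^2 = 4145296 ≡ 85
3076^64 ≡ 85^2 = 7225 ≡ 299
3076^128 ≡ 299^2 = 89401 ≡ 2826
3076^256 ≡ 2826^2 = 7986276 ≡ 598
3076^512 ≡ 598^2 = 357604 ≡ 915
3076^1024 ≡ 915^2 = 837225 ≡ 2642
3076^2048 ≡ 2642^2 = 6980164 ≡ 2219
3312 = 2048 + 1024 + 128 + 64 + 32 + 16, so 3076^3312 ≡ 2219·2642·2826·299·85·2036 ≡ 1961 (mod 3463)
2037·1961 = 3994557 ≡ 1718 (mod 3463)
1718 ≡ 1718 (mod 3463); signature holds.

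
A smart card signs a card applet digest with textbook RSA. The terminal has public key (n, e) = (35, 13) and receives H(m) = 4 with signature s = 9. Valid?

no

Squares mod 35: s^1≡9, s^2≡11, s^4≡16, s^8≡11
13 = 8 + 4 + 1, so s^13 ≡ 11·16·9 ≡ 9 (mod 35)
9 ≠ 4, so verification fails.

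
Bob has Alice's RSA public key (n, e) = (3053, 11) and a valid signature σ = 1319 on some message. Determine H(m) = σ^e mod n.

σ^2 ≡ 1319^2 = 1739761 ≡ 2604
σ^4 ≡ 2604^2 = 6780816 ≡ 103
σ^8 ≡ 103^2 = 10609 ≡ 1450
11 = 8 + 2 + 1, so σ^11 ≡ 1450·2604·1319 ≡ 678 (mod 3053)

678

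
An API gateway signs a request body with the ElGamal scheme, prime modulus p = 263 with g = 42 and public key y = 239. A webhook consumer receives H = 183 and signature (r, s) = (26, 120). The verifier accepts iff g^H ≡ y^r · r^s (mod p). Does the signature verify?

Left side g^H mod p:
Squares mod 263: 42^1≡42, 42^2≡186, 42^4≡143, 42^8≡198, 42^16≡17, 42^32≡26, 42^64≡150, 42^128≡145
183 = 128 + 32 + 16 + 4 + 2 + 1, so 42^183 ≡ 145·26·17·143·186·42 ≡ 177 (mod 263)
Right side y^r · r^s mod p:
Squares mod 263: 239^1≡239, 239^2≡50, 239^4≡133, 239^8≡68, 239^16≡153
26 = 16 + 8 + 2, so 239^26 ≡ 153·68·50 ≡ 249 (mod 263)
Squares mod 263: 26^1≡26, 26^2≡150, 26^4≡145, 26^8≡248, 26^16≡225, 26^32≡129, 26^64≡72
120 = 64 + 32 + 16 + 8, so 26^120 ≡ 72·129·225·248 ≡ 233 (mod 263)
249·233 = 58017 ≡ 157 (mod 263)
177 ≠ 157, so verification fails.

does not verify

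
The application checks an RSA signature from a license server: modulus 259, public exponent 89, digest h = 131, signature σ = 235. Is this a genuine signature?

forged

Squares mod 259: σ^1≡235, σ^2≡58, σ^4≡256, σ^8≡9, σ^16≡81, σ^32≡86, σ^64≡144
89 = 64 + 16 + 8 + 1, so σ^89 ≡ 144·81·9·235 ≡ 128 (mod 259)
The recovered value 128 does not match the digest 131.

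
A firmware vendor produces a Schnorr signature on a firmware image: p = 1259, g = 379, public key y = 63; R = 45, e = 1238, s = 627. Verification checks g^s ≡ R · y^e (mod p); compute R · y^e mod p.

63^2 = 3969 ≡ 192
63^4 ≡ 192^2 = 36864 ≡ 353
63^8 ≡ 353^2 = 124609 ≡ 1227
63^16 ≡ 1227^2 = 1505529 ≡ 1024
63^32 ≡ 1024^2 = 1048576 ≡ 1088
63^64 ≡ 1088^2 = 1183744 ≡ 284
63^128 ≡ 284^2 = 80656 ≡ 80
63^256 ≡ 80^2 = 6400 ≡ 105
63^512 ≡ 105^2 = 11025 ≡ 953
63^1024 ≡ 953^2 = 908209 ≡ 470
1238 = 1024 + 128 + 64 + 16 + 4 + 2, so 63^1238 ≡ 470·80·284·1024·353·192 ≡ 471 (mod 1259)
R · y^e ≡ 45·471 = 21195 ≡ 1051 (mod 1259)

1051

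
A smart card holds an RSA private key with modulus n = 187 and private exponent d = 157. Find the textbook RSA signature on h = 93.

179

Squares mod 187: h^1≡93, h^2≡47, h^4≡152, h^8≡103, h^16≡137, h^32≡69, h^64≡86, h^128≡103
157 = 128 + 16 + 8 + 4 + 1, so h^157 ≡ 103·137·103·152·93 ≡ 179 (mod 187)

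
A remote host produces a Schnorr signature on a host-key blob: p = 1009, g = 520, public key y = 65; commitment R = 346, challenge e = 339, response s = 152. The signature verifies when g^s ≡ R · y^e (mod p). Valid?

g^s mod p:
520^2 = 270400 ≡ 997
520^4 ≡ 997^2 = 994009 ≡ 144
520^8 ≡ 144^2 = 20736 ≡ 556
520^16 ≡ 556^2 = 309136 ≡ 382
520^32 ≡ 382^2 = 145924 ≡ 628
520^64 ≡ 628^2 = 394384 ≡ 874
520^128 ≡ 874^2 = 763876 ≡ 63
152 = 128 + 16 + 8, so 520^152 ≡ 63·382·556 ≡ 347 (mod 1009)
R · y^e mod p:
65^2 = 4225 ≡ 189
65^4 ≡ 189^2 = 35721 ≡ 406
65^8 ≡ 406^2 = 164836 ≡ 369
65^16 ≡ 369^2 = 136161 ≡ 955
65^32 ≡ 955^2 = 912025 ≡ 898
65^64 ≡ 898^2 = 806404 ≡ 213
65^128 ≡ 213^2 = 45369 ≡ 973
65^256 ≡ 973^2 = 946729 ≡ 287
339 = 256 + 64 + 16 + 2 + 1, so 65^339 ≡ 287·213·955·189·65 ≡ 613 (mod 1009)
346·613 = 212098 ≡ 208 (mod 1009)
347 ≠ 208; the check fails.

no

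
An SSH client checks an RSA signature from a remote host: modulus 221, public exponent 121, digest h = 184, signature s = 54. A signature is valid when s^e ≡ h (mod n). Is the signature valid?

s^2 ≡ 54^2 = 2916 ≡ 43
s^4 ≡ 43^2 = 1849 ≡ 81
s^8 ≡ 81^2 = 6561 ≡ 152
s^16 ≡ 152^2 = 23104 ≡ 120
s^32 ≡ 120^2 = 14400 ≡ 35
s^64 ≡ 35^2 = 1225 ≡ 120
121 = 64 + 32 + 16 + 8 + 1, so s^121 ≡ 120·35·120·152·54 ≡ 184 (mod 221)
s^121 mod 221 = 184 matches h.

valid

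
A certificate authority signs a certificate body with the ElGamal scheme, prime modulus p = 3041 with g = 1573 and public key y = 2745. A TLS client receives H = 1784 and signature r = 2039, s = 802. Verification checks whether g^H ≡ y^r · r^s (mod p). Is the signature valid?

Left side g^H mod p:
1573^2 = 2474329 ≡ 1996
1573^4 ≡ 1996^2 = 3984016 ≡ 306
1573^8 ≡ 306^2 = 93636 ≡ 2406
1573^16 ≡ 2406^2 = 5788836 ≡ 1813
1573^32 ≡ 1813^2 = 3286969 ≡ 2689
1573^64 ≡ 2689^2 = 7230721 ≡ 2264
1573^128 ≡ 2264^2 = 5125696 ≡ 1611
1573^256 ≡ 1611^2 = 2595321 ≡ 1348
1573^512 ≡ 1348^2 = 1817104 ≡ 1627
1573^1024 ≡ 1627^2 = 2647129 ≡ 1459
1784 = 1024 + 512 + 128 + 64 + 32 + 16 + 8, so 1573^1784 ≡ 1459·1627·1611·2264·2689·1813·2406 ≡ 1582 (mod 3041)
Right side y^r · r^s mod p:
2745^2 = 7535025 ≡ 2468
2745^4 ≡ 2468^2 = 6091024 ≡ 2942
2745^8 ≡ 2942^2 = 8655364 ≡ 678
2745^16 ≡ 678^2 = 459684 ≡ 493
2745^32 ≡ 493^2 = 243049 ≡ 2810
2745^64 ≡ 2810^2 = 7896100 ≡ 1664
2745^128 ≡ 1664^2 = 2768896 ≡ 1586
2745^256 ≡ 1586^2 = 2515396 ≡ 489
2745^512 ≡ 489^2 = 239121 ≡ 1923
2745^1024 ≡ 1923^2 = 3697929 ≡ 73
2039 = 1024 + 512 + 256 + 128 + 64 + 32 + 16 + 4 + 2 + 1, so 2745^2039 ≡ 73·1923·489·1586·1664·2810·493·2942·2468·2745 ≡ 465 (mod 3041)
2039^2 = 4157521 ≡ 474
2039^4 ≡ 474^2 = 224676 ≡ 2683
2039^8 ≡ 2683^2 = 7198489 ≡ 442
2039^16 ≡ 442^2 = 195364 ≡ 740
2039^32 ≡ 740^2 = 547600 ≡ 220
2039^64 ≡ 220^2 = 48400 ≡ 2785
2039^128 ≡ 2785^2 = 7756225 ≡ 1675
2039^256 ≡ 1675^2 = 2805625 ≡ 1823
2039^512 ≡ 1823^2 = 3323329 ≡ 2557
802 = 512 + 256 + 32 + 2, so 2039^802 ≡ 2557·1823·220·474 ≡ 677 (mod 3041)
465·677 = 314805 ≡ 1582 (mod 3041)
1582 ≡ 1582 (mod 3041), so the signature is genuine.

valid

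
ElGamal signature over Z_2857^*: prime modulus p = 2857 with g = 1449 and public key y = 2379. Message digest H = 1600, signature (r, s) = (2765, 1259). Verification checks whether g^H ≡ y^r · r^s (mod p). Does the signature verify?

does not verify

Left side g^H mod p:
1449^2 = 2099601 ≡ 2563
1449^4 ≡ 2563^2 = 6568969 ≡ 726
1449^8 ≡ 726^2 = 527076 ≡ 1388
1449^16 ≡ 1388^2 = 1926544 ≡ 926
1449^32 ≡ 926^2 = 857476 ≡ 376
1449^64 ≡ 376^2 = 141376 ≡ 1383
1449^128 ≡ 1383^2 = 1912689 ≡ 1356
1449^256 ≡ 1356^2 = 1838736 ≡ 1685
1449^512 ≡ 1685^2 = 2839225 ≡ 2224
1449^1024 ≡ 2224^2 = 4946176 ≡ 709
1600 = 1024 + 512 + 64, so 1449^1600 ≡ 709·2224·1383 ≡ 2713 (mod 2857)
Right side y^r · r^s mod p:
2379^2 = 5659641 ≡ 2781
2379^4 ≡ 2781^2 = 7733961 ≡ 62
2379^8 ≡ 62^2 = 3844 ≡ 987
2379^16 ≡ 987^2 = 974169 ≡ 2789
2379^32 ≡ 2789^2 = 7778521 ≡ 1767
2379^64 ≡ 1767^2 = 3122289 ≡ 2445
2379^128 ≡ 2445^2 = 5978025 ≡ 1181
2379^256 ≡ 1181^2 = 1394761 ≡ 545
2379^512 ≡ 545^2 = 297025 ≡ 2754
2379^1024 ≡ 2754^2 = 7584516 ≡ 2038
2379^2048 ≡ 2038^2 = 4153444 ≡ 2223
2765 = 2048 + 512 + 128 + 64 + 8 + 4 + 1, so 2379^2765 ≡ 2223·2754·1181·2445·987·62·2379 ≡ 875 (mod 2857)
2765^2 = 7645225 ≡ 2750
2765^4 ≡ 2750^2 = 7562500 ≡ 21
2765^8 ≡ 21^2 = 441
2765^16 ≡ 441^2 = 194481 ≡ 205
2765^32 ≡ 205^2 = 42025 ≡ 2027
2765^64 ≡ 2027^2 = 4108729 ≡ 363
2765^128 ≡ 363^2 = 131769 ≡ 347
2765^256 ≡ 347^2 = 120409 ≡ 415
2765^512 ≡ 415^2 = 172225 ≡ 805
2765^1024 ≡ 805^2 = 648025 ≡ 2343
1259 = 1024 + 128 + 64 + 32 + 8 + 2 + 1, so 2765^1259 ≡ 2343·347·363·2027·441·2750·2765 ≡ 2358 (mod 2857)
875·2358 = 2063250 ≡ 496 (mod 2857)
2713 ≠ 496, so verification fails.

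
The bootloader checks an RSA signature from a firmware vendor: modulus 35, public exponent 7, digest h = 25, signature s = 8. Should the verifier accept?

reject

s^2 ≡ 8^2 = 64 ≡ 29
s^4 ≡ 29^2 = 841 ≡ 1
7 = 4 + 2 + 1, so s^7 ≡ 1·29·8 ≡ 22 (mod 35)
s^7 mod 35 = 22, but h = 25.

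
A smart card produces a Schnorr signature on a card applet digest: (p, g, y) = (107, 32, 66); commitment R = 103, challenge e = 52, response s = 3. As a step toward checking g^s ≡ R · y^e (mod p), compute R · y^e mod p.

66^52 mod 107 = 47
R · y^e ≡ 103·47 = 4841 ≡ 26 (mod 107)

26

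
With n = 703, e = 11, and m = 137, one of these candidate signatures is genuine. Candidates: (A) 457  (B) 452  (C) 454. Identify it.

Candidate A: Squares mod 703: 457^1≡457, 457^2≡58, 457^4≡552, 457^8≡305; 11 = 8 + 2 + 1, so 457^11 ≡ 305·58·457 ≡ 533 (mod 703)
Candidate B: Squares mod 703: 452^1≡452, 452^2≡434, 452^4≡655, 452^8≡195; 11 = 8 + 2 + 1, so 452^11 ≡ 195·434·452 ≡ 421 (mod 703)
Candidate C: Squares mod 703: 454^1≡454, 454^2≡137, 454^4≡491, 454^8≡655; 11 = 8 + 2 + 1, so 454^11 ≡ 655·137·454 ≡ 137 (mod 703)
  → matches m = 137

C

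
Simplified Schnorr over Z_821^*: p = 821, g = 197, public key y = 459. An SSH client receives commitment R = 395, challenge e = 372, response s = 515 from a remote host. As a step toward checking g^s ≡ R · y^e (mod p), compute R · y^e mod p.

537

459^2 = 210681 ≡ 505
459^4 ≡ 505^2 = 255025 ≡ 515
459^8 ≡ 515^2 = 265225 ≡ 42
459^16 ≡ 42^2 = 1764 ≡ 122
459^32 ≡ 122^2 = 14884 ≡ 106
459^64 ≡ 106^2 = 11236 ≡ 563
459^128 ≡ 563^2 = 316969 ≡ 63
459^256 ≡ 63^2 = 3969 ≡ 685
372 = 256 + 64 + 32 + 16 + 4, so 459^372 ≡ 685·563·106·122·515 ≡ 548 (mod 821)
R · y^e ≡ 395·548 = 216460 ≡ 537 (mod 821)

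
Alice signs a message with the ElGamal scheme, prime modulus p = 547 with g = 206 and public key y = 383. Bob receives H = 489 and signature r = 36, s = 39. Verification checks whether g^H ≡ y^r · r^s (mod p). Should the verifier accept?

accept

Left side g^H mod p:
206^2 = 42436 ≡ 317
206^4 ≡ 317^2 = 100489 ≡ 388
206^8 ≡ 388^2 = 150544 ≡ 119
206^16 ≡ 119^2 = 14161 ≡ 486
206^32 ≡ 486^2 = 236196 ≡ 439
206^64 ≡ 439^2 = 192721 ≡ 177
206^128 ≡ 177^2 = 31329 ≡ 150
206^256 ≡ 150^2 = 22500 ≡ 73
489 = 256 + 128 + 64 + 32 + 8 + 1, so 206^489 ≡ 73·150·177·439·119·206 ≡ 248 (mod 547)
Right side y^r · r^s mod p:
383^2 = 146689 ≡ 93
383^4 ≡ 93^2 = 8649 ≡ 444
383^8 ≡ 444^2 = 197136 ≡ 216
383^16 ≡ 216^2 = 46656 ≡ 161
383^32 ≡ 161^2 = 25921 ≡ 212
36 = 32 + 4, so 383^36 ≡ 212·444 ≡ 44 (mod 547)
36^2 = 1296 ≡ 202
36^4 ≡ 202^2 = 40804 ≡ 326
36^8 ≡ 326^2 = 106276 ≡ 158
36^16 ≡ 158^2 = 24964 ≡ 349
36^32 ≡ 349^2 = 121801 ≡ 367
39 = 32 + 4 + 2 + 1, so 36^39 ≡ 367·326·202·36 ≡ 304 (mod 547)
44·304 = 13376 ≡ 248 (mod 547)
248 ≡ 248 (mod 547), so the signature is genuine.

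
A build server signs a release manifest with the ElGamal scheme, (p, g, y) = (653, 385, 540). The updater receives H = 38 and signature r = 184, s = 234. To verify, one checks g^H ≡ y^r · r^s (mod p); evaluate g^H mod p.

124

385^2 = 148225 ≡ 647
385^4 ≡ 647^2 = 418609 ≡ 36
385^8 ≡ 36^2 = 1296 ≡ 643
385^16 ≡ 643^2 = 413449 ≡ 100
385^32 ≡ 100^2 = 10000 ≡ 205
38 = 32 + 4 + 2, so 385^38 ≡ 205·36·647 ≡ 124 (mod 653)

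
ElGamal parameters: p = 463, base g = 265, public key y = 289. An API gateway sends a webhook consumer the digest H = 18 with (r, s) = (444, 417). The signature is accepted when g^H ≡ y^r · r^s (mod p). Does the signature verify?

does not verify

Left side g^H mod p:
265^2 = 70225 ≡ 312
265^4 ≡ 312^2 = 97344 ≡ 114
265^8 ≡ 114^2 = 12996 ≡ 32
265^16 ≡ 32^2 = 1024 ≡ 98
18 = 16 + 2, so 265^18 ≡ 98·312 ≡ 18 (mod 463)
Right side y^r · r^s mod p:
289^2 = 83521 ≡ 181
289^4 ≡ 181^2 = 32761 ≡ 351
289^8 ≡ 351^2 = 123201 ≡ 43
289^16 ≡ 43^2 = 1849 ≡ 460
289^32 ≡ 460^2 = 211600 ≡ 9
289^64 ≡ 9^2 = 81
289^128 ≡ 81^2 = 6561 ≡ 79
289^256 ≡ 79^2 = 6241 ≡ 222
444 = 256 + 128 + 32 + 16 + 8 + 4, so 289^444 ≡ 222·79·9·460·43·351 ≡ 272 (mod 463)
444^2 = 197136 ≡ 361
444^4 ≡ 361^2 = 130321 ≡ 218
444^8 ≡ 218^2 = 47524 ≡ 298
444^16 ≡ 298^2 = 88804 ≡ 371
444^32 ≡ 371^2 = 137641 ≡ 130
444^64 ≡ 130^2 = 16900 ≡ 232
444^128 ≡ 232^2 = 53824 ≡ 116
444^256 ≡ 116^2 = 13456 ≡ 29
417 = 256 + 128 + 32 + 1, so 444^417 ≡ 29·116·130·444 ≡ 381 (mod 463)
272·381 = 103632 ≡ 383 (mod 463)
18 ≠ 383, so verification fails.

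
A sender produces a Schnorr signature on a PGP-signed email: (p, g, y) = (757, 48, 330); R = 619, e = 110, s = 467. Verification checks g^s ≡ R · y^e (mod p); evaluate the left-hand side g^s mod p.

Squares mod 757: 48^1≡48, 48^2≡33, 48^4≡332, 48^8≡459, 48^16≡235, 48^32≡721, 48^64≡539, 48^128≡590, 48^256≡637
467 = 256 + 128 + 64 + 16 + 2 + 1, so 48^467 ≡ 637·590·539·235·33·48 ≡ 509 (mod 757)

509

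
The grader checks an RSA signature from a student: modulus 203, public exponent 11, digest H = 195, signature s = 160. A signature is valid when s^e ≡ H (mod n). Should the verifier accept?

accept

s^2 ≡ 160^2 = 25600 ≡ 22
s^4 ≡ 22^2 = 484 ≡ 78
s^8 ≡ 78^2 = 6084 ≡ 197
11 = 8 + 2 + 1, so s^11 ≡ 197·22·160 ≡ 195 (mod 203)
195 = H, so the signature checks out.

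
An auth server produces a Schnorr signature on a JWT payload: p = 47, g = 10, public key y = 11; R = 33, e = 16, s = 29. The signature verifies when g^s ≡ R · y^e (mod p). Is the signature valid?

invalid

g^s mod p:
10^2 = 100 ≡ 6
10^4 ≡ 6^2 = 36
10^8 ≡ 36^2 = 1296 ≡ 27
10^16 ≡ 27^2 = 729 ≡ 24
29 = 16 + 8 + 4 + 1, so 10^29 ≡ 24·27·36·10 ≡ 19 (mod 47)
R · y^e mod p:
11^2 = 121 ≡ 27
11^4 ≡ 27^2 = 729 ≡ 24
11^8 ≡ 24^2 = 576 ≡ 12
11^16 ≡ 12^2 = 144 ≡ 3
33·3 = 99 ≡ 5 (mod 47)
19 ≠ 5; the check fails.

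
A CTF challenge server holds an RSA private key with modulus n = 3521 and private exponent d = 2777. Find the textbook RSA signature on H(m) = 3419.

(H(m))^2 ≡ 3419^2 = 11689561 ≡ 3362
(H(m))^4 ≡ 3362^2 = 11303044 ≡ 634
(H(m))^8 ≡ 634^2 = 401956 ≡ 562
(H(m))^16 ≡ 562^2 = 315844 ≡ 2475
(H(m))^32 ≡ 2475^2 = 6125625 ≡ 2606
(H(m))^64 ≡ 2606^2 = 6791236 ≡ 2748
(H(m))^128 ≡ 2748^2 = 7551504 ≡ 2480
(H(m))^256 ≡ 2480^2 = 6150400 ≡ 2734
(H(m))^512 ≡ 2734^2 = 7474756 ≡ 3194
(H(m))^1024 ≡ 3194^2 = 10201636 ≡ 1299
(H(m))^2048 ≡ 1299^2 = 1687401 ≡ 842
2777 = 2048 + 512 + 128 + 64 + 16 + 8 + 1, so (H(m))^2777 ≡ 842·3194·2480·2748·2475·562·3419 ≡ 1972 (mod 3521)

1972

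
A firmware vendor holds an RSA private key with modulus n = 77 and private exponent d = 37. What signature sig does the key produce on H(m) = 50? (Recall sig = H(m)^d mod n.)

Squares mod 77: (H(m))^1≡50, (H(m))^2≡36, (H(m))^4≡64, (H(m))^8≡15, (H(m))^16≡71, (H(m))^32≡36
37 = 32 + 4 + 1, so (H(m))^37 ≡ 36·64·50 ≡ 8 (mod 77)

8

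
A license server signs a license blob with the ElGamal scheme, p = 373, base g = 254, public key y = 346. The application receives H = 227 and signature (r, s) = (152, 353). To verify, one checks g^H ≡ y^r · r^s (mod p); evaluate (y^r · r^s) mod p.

158

346^2 = 119716 ≡ 356
346^4 ≡ 356^2 = 126736 ≡ 289
346^8 ≡ 289^2 = 83521 ≡ 342
346^16 ≡ 342^2 = 116964 ≡ 215
346^32 ≡ 215^2 = 46225 ≡ 346
346^64 ≡ 346^2 = 119716 ≡ 356
346^128 ≡ 356^2 = 126736 ≡ 289
152 = 128 + 16 + 8, so 346^152 ≡ 289·215·342 ≡ 360 (mod 373)
152^2 = 23104 ≡ 351
152^4 ≡ 351^2 = 123201 ≡ 111
152^8 ≡ 111^2 = 12321 ≡ 12
152^16 ≡ 12^2 = 144
152^32 ≡ 144^2 = 20736 ≡ 221
152^64 ≡ 221^2 = 48841 ≡ 351
152^128 ≡ 351^2 = 123201 ≡ 111
152^256 ≡ 111^2 = 12321 ≡ 12
353 = 256 + 64 + 32 + 1, so 152^353 ≡ 12·351·221·152 ≡ 160 (mod 373)
y^r · r^s ≡ 360·160 = 57600 ≡ 158 (mod 373)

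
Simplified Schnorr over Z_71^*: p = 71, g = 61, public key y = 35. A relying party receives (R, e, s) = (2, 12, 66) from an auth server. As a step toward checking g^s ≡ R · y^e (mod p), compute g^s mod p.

58

61^2 = 3721 ≡ 29
61^4 ≡ 29^2 = 841 ≡ 60
61^8 ≡ 60^2 = 3600 ≡ 50
61^16 ≡ 50^2 = 2500 ≡ 15
61^32 ≡ 15^2 = 225 ≡ 12
61^64 ≡ 12^2 = 144 ≡ 2
66 = 64 + 2, so 61^66 ≡ 2·29 ≡ 58 (mod 71)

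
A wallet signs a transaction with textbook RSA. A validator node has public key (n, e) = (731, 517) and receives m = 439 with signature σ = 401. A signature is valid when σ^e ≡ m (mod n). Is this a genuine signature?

σ^517 mod 731 = 584
The recovered value 584 does not match the digest 439.

forged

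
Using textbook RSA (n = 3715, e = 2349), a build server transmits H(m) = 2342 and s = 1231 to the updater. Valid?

no

Squares mod 3715: s^1≡1231, s^2≡3356, s^4≡2571, s^8≡1056, s^16≡636, s^32≡3276, s^64≡3256, s^128≡2641, s^256≡1826, s^512≡1921, s^1024≡1246, s^2048≡3361
2349 = 2048 + 256 + 32 + 8 + 4 + 1, so s^2349 ≡ 3361·1826·3276·1056·2571·1231 ≡ 2121 (mod 3715)
2121 ≠ 2342, so verification fails.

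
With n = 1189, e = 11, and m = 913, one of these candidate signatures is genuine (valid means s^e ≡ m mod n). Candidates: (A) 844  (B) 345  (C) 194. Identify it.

Candidate A: Squares mod 1189: 844^1≡844, 844^2≡125, 844^4≡168, 844^8≡877; 11 = 8 + 2 + 1, so 844^11 ≡ 877·125·844 ≡ 276 (mod 1189)
Candidate B: Squares mod 1189: 345^1≡345, 345^2≡125, 345^4≡168, 345^8≡877; 11 = 8 + 2 + 1, so 345^11 ≡ 877·125·345 ≡ 913 (mod 1189)
  → matches m = 913
Candidate C: Squares mod 1189: 194^1≡194, 194^2≡777, 194^4≡906, 194^8≡426; 11 = 8 + 2 + 1, so 194^11 ≡ 426·777·194 ≡ 65 (mod 1189)

B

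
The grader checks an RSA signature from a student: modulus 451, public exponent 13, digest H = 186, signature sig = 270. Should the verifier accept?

Squares mod 451: sig^1≡270, sig^2≡289, sig^4≡86, sig^8≡180
13 = 8 + 4 + 1, so sig^13 ≡ 180·86·270 ≡ 183 (mod 451)
183 ≠ 186, so verification fails.

reject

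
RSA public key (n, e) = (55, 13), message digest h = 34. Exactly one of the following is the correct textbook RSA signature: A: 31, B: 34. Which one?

B

Candidate A: 31^2 = 961 ≡ 26; 31^4 ≡ 26^2 = 676 ≡ 16; 31^8 ≡ 16^2 = 256 ≡ 36; 13 = 8 + 4 + 1, so 31^13 ≡ 36·16·31 ≡ 36 (mod 55)
Candidate B: 34^2 = 1156 ≡ 1; 34^4 ≡ 1^2 = 1; 34^8 ≡ 1^2 = 1; 13 = 8 + 4 + 1, so 34^13 ≡ 1·1·34 ≡ 34 (mod 55)
  → matches h = 34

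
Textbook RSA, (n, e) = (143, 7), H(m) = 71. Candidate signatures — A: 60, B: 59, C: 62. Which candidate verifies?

Candidate A: Squares mod 143: 60^1≡60, 60^2≡25, 60^4≡53; 7 = 4 + 2 + 1, so 60^7 ≡ 53·25·60 ≡ 135 (mod 143)
Candidate B: Squares mod 143: 59^1≡59, 59^2≡49, 59^4≡113; 7 = 4 + 2 + 1, so 59^7 ≡ 113·49·59 ≡ 71 (mod 143)
  → matches H(m) = 71
Candidate C: Squares mod 143: 62^1≡62, 62^2≡126, 62^4≡3; 7 = 4 + 2 + 1, so 62^7 ≡ 3·126·62 ≡ 127 (mod 143)

B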